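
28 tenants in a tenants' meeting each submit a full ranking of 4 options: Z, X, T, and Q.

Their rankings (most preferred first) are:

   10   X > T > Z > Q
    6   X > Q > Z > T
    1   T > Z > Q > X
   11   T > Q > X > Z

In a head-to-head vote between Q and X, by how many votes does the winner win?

Ballots ranking Q above X: 1+11 = 12.
Ballots ranking X above Q: 10+6 = 16.
X wins 16–12, a margin of 4.

4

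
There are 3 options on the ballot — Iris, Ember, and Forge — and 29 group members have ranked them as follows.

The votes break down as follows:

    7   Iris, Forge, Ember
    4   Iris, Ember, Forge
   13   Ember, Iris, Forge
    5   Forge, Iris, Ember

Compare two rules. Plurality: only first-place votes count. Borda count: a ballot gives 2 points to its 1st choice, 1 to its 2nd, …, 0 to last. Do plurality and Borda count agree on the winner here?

Plurality first-place counts: Iris 11, Ember 13, Forge 5 → Ember.
Borda totals: Iris 40, Ember 30, Forge 17 → Iris.
The two rules disagree: plurality picks Ember, Borda picks Iris.

No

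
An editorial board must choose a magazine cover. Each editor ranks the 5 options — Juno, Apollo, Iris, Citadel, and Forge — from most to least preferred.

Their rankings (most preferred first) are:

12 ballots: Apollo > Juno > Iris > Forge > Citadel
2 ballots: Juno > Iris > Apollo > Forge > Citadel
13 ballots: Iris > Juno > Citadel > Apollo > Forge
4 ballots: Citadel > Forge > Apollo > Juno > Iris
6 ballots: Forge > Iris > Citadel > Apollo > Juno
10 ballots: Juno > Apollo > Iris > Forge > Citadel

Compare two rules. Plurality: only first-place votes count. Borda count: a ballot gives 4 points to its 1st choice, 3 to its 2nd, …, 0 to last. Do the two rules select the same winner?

No

Plurality first-place counts: Juno 12, Apollo 12, Iris 13, Citadel 4, Forge 6 → Iris.
Borda totals: Juno 127, Apollo 109, Iris 120, Citadel 54, Forge 60 → Juno.
The two rules disagree: plurality picks Iris, Borda picks Juno.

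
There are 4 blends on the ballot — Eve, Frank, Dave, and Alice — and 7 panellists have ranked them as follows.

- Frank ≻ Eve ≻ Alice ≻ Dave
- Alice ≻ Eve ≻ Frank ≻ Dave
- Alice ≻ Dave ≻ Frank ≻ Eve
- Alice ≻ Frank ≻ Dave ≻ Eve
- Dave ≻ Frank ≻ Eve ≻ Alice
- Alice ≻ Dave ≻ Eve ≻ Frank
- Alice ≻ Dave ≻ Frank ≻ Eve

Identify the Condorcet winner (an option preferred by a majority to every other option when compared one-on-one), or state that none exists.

Alice

Head-to-head results (7 voters total):
Eve vs Frank: Frank wins 5–2.
Eve vs Dave: Dave wins 5–2.
Eve vs Alice: Alice wins 5–2.
Frank vs Dave: Dave wins 4–3.
Frank vs Alice: Alice wins 5–2.
Dave vs Alice: Alice wins 6–1.
Alice beats each rival — Eve (5–2), Frank (5–2), Dave (6–1) — so Alice is the Condorcet winner.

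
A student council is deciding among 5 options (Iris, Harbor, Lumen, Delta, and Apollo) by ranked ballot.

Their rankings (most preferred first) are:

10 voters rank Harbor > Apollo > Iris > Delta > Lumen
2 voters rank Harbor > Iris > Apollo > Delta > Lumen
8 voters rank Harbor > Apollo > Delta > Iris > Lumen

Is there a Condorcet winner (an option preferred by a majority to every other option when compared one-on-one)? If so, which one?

Head-to-head results (20 voters total):
Iris vs Harbor: Harbor wins 20–0.
Iris vs Lumen: Iris wins 20–0.
Iris vs Delta: Iris wins 12–8.
Iris vs Apollo: Apollo wins 18–2.
Harbor vs Lumen: Harbor wins 20–0.
Harbor vs Delta: Harbor wins 20–0.
Harbor vs Apollo: Harbor wins 20–0.
Lumen vs Delta: Delta wins 20–0.
Lumen vs Apollo: Apollo wins 20–0.
Delta vs Apollo: Apollo wins 20–0.
Harbor beats each rival — Iris (20–0), Lumen (20–0), Delta (20–0), Apollo (20–0) — so Harbor is the Condorcet winner.

Harbor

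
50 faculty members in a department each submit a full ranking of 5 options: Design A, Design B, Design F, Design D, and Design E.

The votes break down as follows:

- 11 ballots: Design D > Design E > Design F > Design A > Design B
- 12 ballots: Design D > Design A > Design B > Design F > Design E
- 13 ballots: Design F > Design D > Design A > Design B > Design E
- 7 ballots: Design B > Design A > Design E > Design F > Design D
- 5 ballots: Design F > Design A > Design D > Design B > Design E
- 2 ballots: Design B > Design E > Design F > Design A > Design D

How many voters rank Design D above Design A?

Ballots ranking Design D above Design A: 11+12+13 = 36.
Ballots ranking Design A above Design D: 7+5+2 = 14.
So 36 of 50 voters prefer Design D to Design A.

36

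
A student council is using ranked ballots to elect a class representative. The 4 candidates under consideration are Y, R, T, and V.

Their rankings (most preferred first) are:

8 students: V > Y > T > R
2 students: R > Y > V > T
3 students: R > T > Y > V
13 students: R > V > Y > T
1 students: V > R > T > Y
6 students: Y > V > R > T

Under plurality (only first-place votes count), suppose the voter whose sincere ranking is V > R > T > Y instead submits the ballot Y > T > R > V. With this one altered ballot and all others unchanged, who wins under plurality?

R

First-place totals with the altered ballot: Y 7, R 18, T 0, V 8.
The winner is unchanged: still R.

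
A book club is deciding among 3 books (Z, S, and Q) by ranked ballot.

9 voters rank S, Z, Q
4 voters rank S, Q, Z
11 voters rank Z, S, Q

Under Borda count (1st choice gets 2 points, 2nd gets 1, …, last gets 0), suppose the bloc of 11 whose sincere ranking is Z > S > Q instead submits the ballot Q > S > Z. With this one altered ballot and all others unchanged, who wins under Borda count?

S

Borda totals with the altered ballot: Z 9, S 37, Q 26.
The winner is unchanged: still S.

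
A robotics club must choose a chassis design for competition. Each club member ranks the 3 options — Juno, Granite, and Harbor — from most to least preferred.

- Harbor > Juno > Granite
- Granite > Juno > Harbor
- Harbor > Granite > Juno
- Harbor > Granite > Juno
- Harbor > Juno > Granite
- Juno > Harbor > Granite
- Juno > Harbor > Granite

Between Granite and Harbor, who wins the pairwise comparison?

Harbor

Ballots ranking Granite above Harbor: 1.
Ballots ranking Harbor above Granite: 6.
Harbor wins the head-to-head, 6–1.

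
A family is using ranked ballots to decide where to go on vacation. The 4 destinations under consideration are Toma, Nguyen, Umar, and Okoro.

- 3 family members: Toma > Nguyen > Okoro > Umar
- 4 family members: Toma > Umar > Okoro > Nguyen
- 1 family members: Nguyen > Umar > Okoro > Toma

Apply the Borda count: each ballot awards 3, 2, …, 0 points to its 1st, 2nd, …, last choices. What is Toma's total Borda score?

Borda scores:
  Toma: 3·3 + 4·3 + 0 = 21
  Nguyen: 3·2 + 4·0 + 3 = 9
  Umar: 3·0 + 4·2 + 2 = 10
  Okoro: 3·1 + 4·1 + 1 = 8

21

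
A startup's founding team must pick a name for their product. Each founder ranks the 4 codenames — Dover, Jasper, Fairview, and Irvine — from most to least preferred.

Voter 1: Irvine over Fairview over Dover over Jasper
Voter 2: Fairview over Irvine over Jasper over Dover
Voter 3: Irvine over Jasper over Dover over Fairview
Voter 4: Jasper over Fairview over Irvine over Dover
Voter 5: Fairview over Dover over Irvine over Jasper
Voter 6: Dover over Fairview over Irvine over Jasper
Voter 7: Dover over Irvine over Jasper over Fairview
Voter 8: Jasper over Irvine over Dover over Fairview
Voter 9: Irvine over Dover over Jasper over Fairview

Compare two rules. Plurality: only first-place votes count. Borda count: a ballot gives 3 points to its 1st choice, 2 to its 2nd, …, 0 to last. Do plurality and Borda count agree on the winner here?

Plurality first-place counts: Dover 2, Jasper 2, Fairview 2, Irvine 3 → Irvine.
Borda totals: Dover 13, Jasper 11, Fairview 12, Irvine 18 → Irvine.
The two rules agree on Irvine.

Yes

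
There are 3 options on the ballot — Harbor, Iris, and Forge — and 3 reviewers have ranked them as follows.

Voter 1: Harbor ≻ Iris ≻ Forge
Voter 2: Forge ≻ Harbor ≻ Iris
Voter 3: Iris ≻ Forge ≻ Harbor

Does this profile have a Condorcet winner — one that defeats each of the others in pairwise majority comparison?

No

Head-to-head results (3 voters total):
Harbor vs Iris: Harbor wins 2–1.
Harbor vs Forge: Forge wins 2–1.
Iris vs Forge: Iris wins 2–1.
No candidate beats all others: Harbor beats Iris beats Forge beats Harbor, a majority cycle.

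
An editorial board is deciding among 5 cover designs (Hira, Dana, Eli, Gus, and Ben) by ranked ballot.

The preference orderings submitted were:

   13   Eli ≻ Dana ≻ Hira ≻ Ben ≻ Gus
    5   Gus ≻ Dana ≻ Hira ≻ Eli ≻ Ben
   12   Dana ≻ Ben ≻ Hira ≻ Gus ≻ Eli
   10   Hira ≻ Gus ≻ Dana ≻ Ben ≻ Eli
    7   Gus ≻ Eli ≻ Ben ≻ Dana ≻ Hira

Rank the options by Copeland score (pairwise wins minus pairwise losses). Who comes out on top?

Dana

Pairwise results:
  Hira vs Dana: Dana wins 37–10.
  Hira vs Eli: Hira wins 27–20.
  Hira vs Gus: Hira wins 35–12.
  Hira vs Ben: Hira wins 28–19.
  Dana vs Eli: Dana wins 27–20.
  Dana vs Gus: Dana wins 25–22.
  Dana vs Ben: Dana wins 40–7.
  Eli vs Gus: Gus wins 34–13.
  Eli vs Ben: Eli wins 25–22.
  Gus vs Ben: Ben wins 25–22.
Copeland scores (wins − losses):
  Hira: 3 − 1 = 2
  Dana: 4 − 0 = 4
  Eli: 1 − 3 = -2
  Gus: 1 − 3 = -2
  Ben: 1 − 3 = -2
Dana has the best Copeland score.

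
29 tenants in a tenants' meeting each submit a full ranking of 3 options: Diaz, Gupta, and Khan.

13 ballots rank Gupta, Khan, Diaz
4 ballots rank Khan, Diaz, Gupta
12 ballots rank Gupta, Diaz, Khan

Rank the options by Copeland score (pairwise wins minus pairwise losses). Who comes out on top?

Pairwise results:
  Diaz vs Gupta: Gupta wins 25–4.
  Diaz vs Khan: Khan wins 17–12.
  Gupta vs Khan: Gupta wins 25–4.
Copeland scores (wins − losses):
  Diaz: 0 − 2 = -2
  Gupta: 2 − 0 = 2
  Khan: 1 − 1 = 0
Gupta has the best Copeland score.

Gupta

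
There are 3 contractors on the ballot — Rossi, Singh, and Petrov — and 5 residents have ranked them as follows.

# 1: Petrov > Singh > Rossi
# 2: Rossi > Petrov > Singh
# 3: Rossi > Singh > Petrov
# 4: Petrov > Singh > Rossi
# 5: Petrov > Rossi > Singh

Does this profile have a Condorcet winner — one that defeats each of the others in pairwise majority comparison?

Yes

Head-to-head results (5 voters total):
Rossi vs Singh: Rossi wins 3–2.
Rossi vs Petrov: Petrov wins 3–2.
Singh vs Petrov: Petrov wins 4–1.
Petrov beats each rival — Rossi (3–2), Singh (4–1) — so Petrov is the Condorcet winner.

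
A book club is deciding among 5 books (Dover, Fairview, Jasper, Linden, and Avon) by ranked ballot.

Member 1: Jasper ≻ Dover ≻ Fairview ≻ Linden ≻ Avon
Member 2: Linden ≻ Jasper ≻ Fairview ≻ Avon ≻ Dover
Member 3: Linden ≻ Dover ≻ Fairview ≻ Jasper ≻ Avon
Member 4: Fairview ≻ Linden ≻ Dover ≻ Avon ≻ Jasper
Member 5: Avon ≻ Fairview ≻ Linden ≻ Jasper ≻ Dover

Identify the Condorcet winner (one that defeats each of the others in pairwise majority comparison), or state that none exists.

Fairview

Head-to-head results (5 voters total):
Dover vs Fairview: Fairview wins 3–2.
Dover vs Jasper: Jasper wins 3–2.
Dover vs Linden: Linden wins 4–1.
Dover vs Avon: Dover wins 3–2.
Fairview vs Jasper: Fairview wins 3–2.
Fairview vs Linden: Fairview wins 3–2.
Fairview vs Avon: Fairview wins 4–1.
Jasper vs Linden: Linden wins 4–1.
Jasper vs Avon: Jasper wins 3–2.
Linden vs Avon: Linden wins 4–1.
Fairview beats each rival — Dover (3–2), Jasper (3–2), Linden (3–2), Avon (4–1) — so Fairview is the Condorcet winner.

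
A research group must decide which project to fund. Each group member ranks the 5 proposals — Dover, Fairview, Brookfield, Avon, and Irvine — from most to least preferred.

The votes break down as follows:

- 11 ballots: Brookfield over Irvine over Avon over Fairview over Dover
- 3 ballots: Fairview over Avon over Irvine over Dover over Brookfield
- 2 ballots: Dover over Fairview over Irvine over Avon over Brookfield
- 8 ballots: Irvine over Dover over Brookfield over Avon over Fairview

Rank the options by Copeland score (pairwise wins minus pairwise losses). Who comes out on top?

Irvine

Pairwise results:
  Dover vs Fairview: Fairview wins 14–10.
  Dover vs Brookfield: Dover wins 13–11.
  Dover vs Avon: Avon wins 14–10.
  Dover vs Irvine: Irvine wins 22–2.
  Fairview vs Brookfield: Brookfield wins 19–5.
  Fairview vs Avon: Avon wins 19–5.
  Fairview vs Irvine: Irvine wins 19–5.
  Brookfield vs Avon: Brookfield wins 19–5.
  Brookfield vs Irvine: Irvine wins 13–11.
  Avon vs Irvine: Irvine wins 21–3.
Copeland scores (wins − losses):
  Dover: 1 − 3 = -2
  Fairview: 1 − 3 = -2
  Brookfield: 2 − 2 = 0
  Avon: 2 − 2 = 0
  Irvine: 4 − 0 = 4
Irvine has the best Copeland score.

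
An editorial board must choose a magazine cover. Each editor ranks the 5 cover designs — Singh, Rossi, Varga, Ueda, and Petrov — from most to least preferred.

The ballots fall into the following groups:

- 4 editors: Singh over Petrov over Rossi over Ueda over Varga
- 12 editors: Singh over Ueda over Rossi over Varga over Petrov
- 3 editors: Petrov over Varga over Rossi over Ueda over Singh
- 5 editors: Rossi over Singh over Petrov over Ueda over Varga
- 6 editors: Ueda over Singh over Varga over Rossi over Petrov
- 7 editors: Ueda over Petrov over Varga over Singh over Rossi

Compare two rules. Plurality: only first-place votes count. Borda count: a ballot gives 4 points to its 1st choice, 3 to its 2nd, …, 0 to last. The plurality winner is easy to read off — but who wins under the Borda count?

Plurality first-place counts: Singh 16, Rossi 5, Varga 0, Ueda 13, Petrov 3 → Singh.
Borda totals: Singh 104, Rossi 64, Varga 47, Ueda 100, Petrov 55 → Singh.

Singh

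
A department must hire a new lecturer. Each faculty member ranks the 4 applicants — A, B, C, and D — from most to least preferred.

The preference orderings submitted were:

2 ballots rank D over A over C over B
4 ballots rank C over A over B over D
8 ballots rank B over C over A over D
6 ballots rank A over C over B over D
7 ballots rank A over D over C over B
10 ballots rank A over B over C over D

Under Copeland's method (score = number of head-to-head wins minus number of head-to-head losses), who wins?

Pairwise results:
  A vs B: A wins 29–8.
  A vs C: A wins 25–12.
  A vs D: A wins 35–2.
  B vs C: C wins 19–18.
  B vs D: B wins 28–9.
  C vs D: C wins 28–9.
Copeland scores (wins − losses):
  A: 3 − 0 = 3
  B: 1 − 2 = -1
  C: 2 − 1 = 1
  D: 0 − 3 = -3
A has the best Copeland score.

A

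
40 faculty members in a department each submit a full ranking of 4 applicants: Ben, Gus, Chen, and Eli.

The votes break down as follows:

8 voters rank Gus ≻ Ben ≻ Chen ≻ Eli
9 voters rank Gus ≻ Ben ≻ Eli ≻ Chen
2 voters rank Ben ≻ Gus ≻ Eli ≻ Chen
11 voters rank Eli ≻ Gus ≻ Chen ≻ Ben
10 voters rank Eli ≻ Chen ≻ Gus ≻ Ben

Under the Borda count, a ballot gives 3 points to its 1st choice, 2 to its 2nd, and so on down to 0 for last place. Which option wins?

Gus

Borda scores:
  Ben: 8·2 + 9·2 + 2·3 + 11·0 + 10·0 = 40
  Gus: 8·3 + 9·3 + 2·2 + 11·2 + 10·1 = 87
  Chen: 8·1 + 9·0 + 2·0 + 11·1 + 10·2 = 39
  Eli: 8·0 + 9·1 + 2·1 + 11·3 + 10·3 = 74
Gus has the highest total.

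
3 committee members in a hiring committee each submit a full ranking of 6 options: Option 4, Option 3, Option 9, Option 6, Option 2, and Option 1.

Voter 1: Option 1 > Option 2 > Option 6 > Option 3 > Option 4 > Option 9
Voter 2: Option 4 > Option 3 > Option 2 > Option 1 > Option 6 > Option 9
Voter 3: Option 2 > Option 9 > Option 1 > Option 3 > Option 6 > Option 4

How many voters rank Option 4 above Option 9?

2

Ballots ranking Option 4 above Option 9: 2.
Ballots ranking Option 9 above Option 4: 1.
So 2 of 3 voters prefer Option 4 to Option 9.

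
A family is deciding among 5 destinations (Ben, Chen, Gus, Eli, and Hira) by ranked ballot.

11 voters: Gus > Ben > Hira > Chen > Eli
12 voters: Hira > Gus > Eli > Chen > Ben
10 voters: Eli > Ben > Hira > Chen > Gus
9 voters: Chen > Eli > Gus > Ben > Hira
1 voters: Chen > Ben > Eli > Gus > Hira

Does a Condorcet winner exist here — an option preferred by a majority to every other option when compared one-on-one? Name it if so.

There is no Condorcet winner

Head-to-head results (43 voters total):
Ben vs Chen: Chen wins 22–21.
Ben vs Gus: Gus wins 32–11.
Ben vs Eli: Eli wins 31–12.
Ben vs Hira: Ben wins 31–12.
Chen vs Gus: Gus wins 23–20.
Chen vs Eli: Eli wins 22–21.
Chen vs Hira: Hira wins 33–10.
Gus vs Eli: Gus wins 23–20.
Gus vs Hira: Hira wins 22–21.
Eli vs Hira: Hira wins 23–20.
No candidate beats all others: Ben beats Hira beats Chen beats Ben, a majority cycle.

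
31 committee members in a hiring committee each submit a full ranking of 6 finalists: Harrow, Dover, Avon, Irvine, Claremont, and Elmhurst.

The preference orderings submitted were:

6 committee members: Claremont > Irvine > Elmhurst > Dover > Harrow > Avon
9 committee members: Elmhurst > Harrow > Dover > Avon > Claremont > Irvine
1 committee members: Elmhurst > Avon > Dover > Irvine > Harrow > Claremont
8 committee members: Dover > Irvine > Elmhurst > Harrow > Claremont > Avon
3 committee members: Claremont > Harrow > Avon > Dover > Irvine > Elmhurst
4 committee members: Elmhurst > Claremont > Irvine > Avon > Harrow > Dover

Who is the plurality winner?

First-place vote totals:
  Harrow: 0
  Dover: 8
  Avon: 0
  Irvine: 0
  Claremont: 9
  Elmhurst: 14
Elmhurst has the most first-place votes.

Elmhurst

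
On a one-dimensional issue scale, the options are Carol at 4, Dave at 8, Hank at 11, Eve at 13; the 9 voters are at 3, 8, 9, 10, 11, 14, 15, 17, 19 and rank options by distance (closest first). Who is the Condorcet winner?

Hank

With single-peaked preferences on a line, the Condorcet winner is the candidate closest to the median voter.
The median voter (position 11) is closest to Hank at 11.
Check: Hank vs Eve — voters closer to Hank: 5 of 9.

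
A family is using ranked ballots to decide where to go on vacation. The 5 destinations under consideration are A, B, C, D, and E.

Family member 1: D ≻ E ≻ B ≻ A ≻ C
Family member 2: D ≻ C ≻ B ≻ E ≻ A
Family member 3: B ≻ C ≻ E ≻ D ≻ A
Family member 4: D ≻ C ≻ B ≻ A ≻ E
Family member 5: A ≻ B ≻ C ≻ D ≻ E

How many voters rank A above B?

Ballots ranking A above B: 1.
Ballots ranking B above A: 4.
So 1 of 5 voters prefer A to B.

1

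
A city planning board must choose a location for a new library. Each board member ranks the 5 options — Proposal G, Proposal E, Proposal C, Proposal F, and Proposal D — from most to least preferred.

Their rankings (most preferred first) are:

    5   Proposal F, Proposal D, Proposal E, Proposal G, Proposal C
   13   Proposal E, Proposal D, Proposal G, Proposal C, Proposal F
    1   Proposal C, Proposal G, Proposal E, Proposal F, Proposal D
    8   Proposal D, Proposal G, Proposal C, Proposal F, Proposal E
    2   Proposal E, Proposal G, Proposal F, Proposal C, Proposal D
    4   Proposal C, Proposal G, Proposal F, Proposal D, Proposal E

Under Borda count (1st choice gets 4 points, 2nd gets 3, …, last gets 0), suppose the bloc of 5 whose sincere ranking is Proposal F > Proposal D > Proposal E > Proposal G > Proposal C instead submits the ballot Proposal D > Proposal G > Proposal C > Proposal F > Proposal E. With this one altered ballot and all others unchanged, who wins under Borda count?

Proposal D

Borda totals with the altered ballot: Proposal G 86, Proposal E 62, Proposal C 61, Proposal F 26, Proposal D 95.
The winner is unchanged: still Proposal D.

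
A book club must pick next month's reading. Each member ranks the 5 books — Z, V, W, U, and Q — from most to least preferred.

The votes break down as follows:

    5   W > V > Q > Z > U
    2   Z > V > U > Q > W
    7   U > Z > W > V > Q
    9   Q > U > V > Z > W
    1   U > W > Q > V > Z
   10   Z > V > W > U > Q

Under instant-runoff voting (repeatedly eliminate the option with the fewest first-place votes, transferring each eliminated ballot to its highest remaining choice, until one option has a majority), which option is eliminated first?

Round 1: Z 12, Q 9, U 8, W 5, V 0. V has the fewest and is eliminated.
Round 2: Z 12, Q 9, U 8, W 5. W has the fewest and is eliminated.
Round 3: Q 14, Z 12, U 8. U has the fewest and is eliminated.
Round 4: Z 19, Q 15. Z has a majority.

V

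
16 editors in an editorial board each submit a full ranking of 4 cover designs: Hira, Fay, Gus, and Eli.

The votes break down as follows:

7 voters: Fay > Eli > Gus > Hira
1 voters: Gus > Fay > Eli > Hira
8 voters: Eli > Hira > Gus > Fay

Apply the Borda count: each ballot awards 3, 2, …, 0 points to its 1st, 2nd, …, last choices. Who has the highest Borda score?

Eli

Borda scores:
  Hira: 7·0 + 0 + 8·2 = 16
  Fay: 7·3 + 2 + 8·0 = 23
  Gus: 7·1 + 3 + 8·1 = 18
  Eli: 7·2 + 1 + 8·3 = 39
Eli has the highest total.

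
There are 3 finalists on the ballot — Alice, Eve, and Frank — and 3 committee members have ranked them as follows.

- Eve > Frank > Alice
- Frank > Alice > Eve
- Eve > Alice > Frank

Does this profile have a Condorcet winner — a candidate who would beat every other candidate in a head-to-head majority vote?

Head-to-head results (3 voters total):
Alice vs Eve: Eve wins 2–1.
Alice vs Frank: Frank wins 2–1.
Eve vs Frank: Eve wins 2–1.
Eve beats each rival — Alice (2–1), Frank (2–1) — so Eve is the Condorcet winner.

Yes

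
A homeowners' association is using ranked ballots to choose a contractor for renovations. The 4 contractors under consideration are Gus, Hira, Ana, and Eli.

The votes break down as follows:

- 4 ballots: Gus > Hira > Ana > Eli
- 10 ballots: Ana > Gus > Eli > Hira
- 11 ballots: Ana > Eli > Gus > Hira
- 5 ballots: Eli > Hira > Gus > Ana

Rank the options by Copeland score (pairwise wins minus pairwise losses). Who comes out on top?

Ana

Pairwise results:
  Gus vs Hira: Gus wins 25–5.
  Gus vs Ana: Ana wins 21–9.
  Gus vs Eli: Eli wins 16–14.
  Hira vs Ana: Ana wins 21–9.
  Hira vs Eli: Eli wins 26–4.
  Ana vs Eli: Ana wins 25–5.
Copeland scores (wins − losses):
  Gus: 1 − 2 = -1
  Hira: 0 − 3 = -3
  Ana: 3 − 0 = 3
  Eli: 2 − 1 = 1
Ana has the best Copeland score.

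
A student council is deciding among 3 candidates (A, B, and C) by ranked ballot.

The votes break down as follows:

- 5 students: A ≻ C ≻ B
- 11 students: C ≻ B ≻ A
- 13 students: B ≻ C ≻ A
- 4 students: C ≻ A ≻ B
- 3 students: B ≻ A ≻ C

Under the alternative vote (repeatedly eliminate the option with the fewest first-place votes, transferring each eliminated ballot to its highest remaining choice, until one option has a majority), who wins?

C

Round 1: B 16, C 15, A 5. A has the fewest and is eliminated.
Round 2: C 20, B 16. C has a majority.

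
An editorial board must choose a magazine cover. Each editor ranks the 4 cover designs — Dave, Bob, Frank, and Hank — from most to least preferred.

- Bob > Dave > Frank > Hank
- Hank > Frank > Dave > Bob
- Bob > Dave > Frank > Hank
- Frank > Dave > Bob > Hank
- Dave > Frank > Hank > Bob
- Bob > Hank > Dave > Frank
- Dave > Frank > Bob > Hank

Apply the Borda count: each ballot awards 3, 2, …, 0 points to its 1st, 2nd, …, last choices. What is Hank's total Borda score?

6

Borda scores:
  Dave: 2 + 1 + 2 + 2 + 3 + 1 + 3 = 14
  Bob: 3 + 0 + 3 + 1 + 0 + 3 + 1 = 11
  Frank: 1 + 2 + 1 + 3 + 2 + 0 + 2 = 11
  Hank: 0 + 3 + 0 + 0 + 1 + 2 + 0 = 6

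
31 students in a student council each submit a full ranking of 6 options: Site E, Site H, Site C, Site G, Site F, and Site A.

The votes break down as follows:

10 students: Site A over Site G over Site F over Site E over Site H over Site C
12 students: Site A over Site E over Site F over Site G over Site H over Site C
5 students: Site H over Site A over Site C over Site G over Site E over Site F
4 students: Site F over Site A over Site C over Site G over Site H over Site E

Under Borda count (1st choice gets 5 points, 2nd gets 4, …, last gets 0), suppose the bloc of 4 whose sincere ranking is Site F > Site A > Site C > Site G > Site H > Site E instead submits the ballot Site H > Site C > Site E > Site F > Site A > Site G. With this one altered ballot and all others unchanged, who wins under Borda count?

Borda totals with the altered ballot: Site E 85, Site H 67, Site C 31, Site G 74, Site F 74, Site A 134.
The winner is unchanged: still Site A.

Site A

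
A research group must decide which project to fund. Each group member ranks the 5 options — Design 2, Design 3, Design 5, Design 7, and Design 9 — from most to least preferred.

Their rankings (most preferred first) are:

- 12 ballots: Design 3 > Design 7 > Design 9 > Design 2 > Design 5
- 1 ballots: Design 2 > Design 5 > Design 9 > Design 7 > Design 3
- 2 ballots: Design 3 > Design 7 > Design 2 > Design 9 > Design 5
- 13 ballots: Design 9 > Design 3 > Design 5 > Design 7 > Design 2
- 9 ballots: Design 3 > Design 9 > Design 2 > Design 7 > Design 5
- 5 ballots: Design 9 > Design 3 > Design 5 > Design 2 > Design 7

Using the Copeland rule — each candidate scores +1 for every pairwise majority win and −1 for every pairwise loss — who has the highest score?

Pairwise results:
  Design 2 vs Design 3: Design 3 wins 41–1.
  Design 2 vs Design 5: Design 2 wins 24–18.
  Design 2 vs Design 7: Design 7 wins 27–15.
  Design 2 vs Design 9: Design 9 wins 39–3.
  Design 3 vs Design 5: Design 3 wins 41–1.
  Design 3 vs Design 7: Design 3 wins 41–1.
  Design 3 vs Design 9: Design 3 wins 23–19.
  Design 5 vs Design 7: Design 7 wins 23–19.
  Design 5 vs Design 9: Design 9 wins 41–1.
  Design 7 vs Design 9: Design 9 wins 28–14.
Copeland scores (wins − losses):
  Design 2: 1 − 3 = -2
  Design 3: 4 − 0 = 4
  Design 5: 0 − 4 = -4
  Design 7: 2 − 2 = 0
  Design 9: 3 − 1 = 2
Design 3 has the best Copeland score.

Design 3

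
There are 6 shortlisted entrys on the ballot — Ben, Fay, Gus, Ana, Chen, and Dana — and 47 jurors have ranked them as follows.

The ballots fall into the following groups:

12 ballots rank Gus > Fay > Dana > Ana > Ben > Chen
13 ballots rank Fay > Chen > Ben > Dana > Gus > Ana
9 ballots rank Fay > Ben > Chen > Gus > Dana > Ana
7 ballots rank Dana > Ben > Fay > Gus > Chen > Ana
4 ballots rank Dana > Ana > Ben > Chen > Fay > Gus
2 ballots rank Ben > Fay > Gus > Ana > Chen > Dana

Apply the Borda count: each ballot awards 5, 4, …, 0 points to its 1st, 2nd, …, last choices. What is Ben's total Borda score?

Borda scores:
  Ben: 12·1 + 13·3 + 9·4 + 7·4 + 4·3 + 2·5 = 137
  Fay: 12·4 + 13·5 + 9·5 + 7·3 + 4·1 + 2·4 = 191
  Gus: 12·5 + 13·1 + 9·2 + 7·2 + 4·0 + 2·3 = 111
  Ana: 12·2 + 13·0 + 9·0 + 7·0 + 4·4 + 2·2 = 44
  Chen: 12·0 + 13·4 + 9·3 + 7·1 + 4·2 + 2·1 = 96
  Dana: 12·3 + 13·2 + 9·1 + 7·5 + 4·5 + 2·0 = 126

137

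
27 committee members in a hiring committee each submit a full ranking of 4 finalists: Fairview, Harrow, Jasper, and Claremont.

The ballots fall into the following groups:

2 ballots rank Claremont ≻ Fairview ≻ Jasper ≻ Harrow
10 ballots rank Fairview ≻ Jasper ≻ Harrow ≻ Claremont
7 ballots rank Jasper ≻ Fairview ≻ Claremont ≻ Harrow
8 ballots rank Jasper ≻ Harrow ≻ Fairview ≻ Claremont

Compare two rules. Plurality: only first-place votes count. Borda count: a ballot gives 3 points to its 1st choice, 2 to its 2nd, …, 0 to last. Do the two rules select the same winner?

Plurality first-place counts: Fairview 10, Harrow 0, Jasper 15, Claremont 2 → Jasper.
Borda totals: Fairview 56, Harrow 26, Jasper 67, Claremont 13 → Jasper.
The two rules agree on Jasper.

Yes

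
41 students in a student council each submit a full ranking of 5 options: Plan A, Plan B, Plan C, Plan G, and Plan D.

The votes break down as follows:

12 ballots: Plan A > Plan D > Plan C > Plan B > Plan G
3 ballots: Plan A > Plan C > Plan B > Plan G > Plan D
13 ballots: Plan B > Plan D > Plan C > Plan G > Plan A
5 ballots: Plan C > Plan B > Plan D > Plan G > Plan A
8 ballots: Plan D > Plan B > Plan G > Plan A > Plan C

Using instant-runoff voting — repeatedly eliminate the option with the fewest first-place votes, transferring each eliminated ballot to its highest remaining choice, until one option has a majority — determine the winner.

Round 1: Plan A 15, Plan B 13, Plan D 8, Plan C 5, Plan G 0. Plan G has the fewest and is eliminated.
Round 2: Plan A 15, Plan B 13, Plan D 8, Plan C 5. Plan C has the fewest and is eliminated.
Round 3: Plan B 18, Plan A 15, Plan D 8. Plan D has the fewest and is eliminated.
Round 4: Plan B 26, Plan A 15. Plan B has a majority.

Plan B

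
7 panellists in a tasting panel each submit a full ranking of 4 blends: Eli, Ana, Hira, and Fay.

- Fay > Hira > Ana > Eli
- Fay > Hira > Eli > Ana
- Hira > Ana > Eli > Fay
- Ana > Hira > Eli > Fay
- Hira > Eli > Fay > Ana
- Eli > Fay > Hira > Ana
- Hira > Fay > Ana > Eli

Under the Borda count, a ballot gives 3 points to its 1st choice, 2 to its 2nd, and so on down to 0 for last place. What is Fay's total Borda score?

11

Borda scores:
  Eli: 0 + 1 + 1 + 1 + 2 + 3 + 0 = 8
  Ana: 1 + 0 + 2 + 3 + 0 + 0 + 1 = 7
  Hira: 2 + 2 + 3 + 2 + 3 + 1 + 3 = 16
  Fay: 3 + 3 + 0 + 0 + 1 + 2 + 2 = 11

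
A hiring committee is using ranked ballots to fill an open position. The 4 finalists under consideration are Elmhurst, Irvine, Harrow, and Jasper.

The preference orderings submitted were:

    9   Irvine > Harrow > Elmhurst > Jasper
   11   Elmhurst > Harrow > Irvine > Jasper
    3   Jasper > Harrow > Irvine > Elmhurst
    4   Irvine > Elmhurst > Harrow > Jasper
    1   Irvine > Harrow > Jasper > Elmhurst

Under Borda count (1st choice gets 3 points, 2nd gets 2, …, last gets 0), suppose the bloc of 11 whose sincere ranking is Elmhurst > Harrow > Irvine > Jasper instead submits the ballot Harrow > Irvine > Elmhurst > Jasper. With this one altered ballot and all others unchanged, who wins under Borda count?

Irvine

Borda totals with the altered ballot: Elmhurst 28, Irvine 67, Harrow 63, Jasper 10.
The winner is unchanged: still Irvine.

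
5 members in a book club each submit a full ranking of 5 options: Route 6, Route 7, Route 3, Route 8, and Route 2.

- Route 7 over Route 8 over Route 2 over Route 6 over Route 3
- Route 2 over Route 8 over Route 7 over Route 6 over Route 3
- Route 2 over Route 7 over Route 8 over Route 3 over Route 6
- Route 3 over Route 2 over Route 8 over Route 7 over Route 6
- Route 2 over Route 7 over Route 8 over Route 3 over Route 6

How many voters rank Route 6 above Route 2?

0

Ballots ranking Route 6 above Route 2: 0.
Ballots ranking Route 2 above Route 6: 5.
So 0 of 5 voters prefer Route 6 to Route 2.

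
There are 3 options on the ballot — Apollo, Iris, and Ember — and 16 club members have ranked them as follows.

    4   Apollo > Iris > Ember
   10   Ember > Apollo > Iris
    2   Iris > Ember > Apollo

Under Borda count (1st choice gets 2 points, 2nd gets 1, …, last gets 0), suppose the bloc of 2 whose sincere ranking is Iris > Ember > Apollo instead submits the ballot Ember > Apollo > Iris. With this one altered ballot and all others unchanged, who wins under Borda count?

Ember

Borda totals with the altered ballot: Apollo 20, Iris 4, Ember 24.
The winner is unchanged: still Ember.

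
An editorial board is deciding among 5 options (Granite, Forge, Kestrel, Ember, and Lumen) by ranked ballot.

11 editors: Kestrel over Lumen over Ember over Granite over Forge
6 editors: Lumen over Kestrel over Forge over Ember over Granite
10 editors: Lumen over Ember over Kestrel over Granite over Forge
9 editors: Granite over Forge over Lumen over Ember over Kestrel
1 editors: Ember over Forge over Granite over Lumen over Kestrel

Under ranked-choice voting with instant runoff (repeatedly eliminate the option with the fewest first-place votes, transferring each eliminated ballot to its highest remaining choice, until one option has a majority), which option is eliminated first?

Forge

Round 1: Lumen 16, Kestrel 11, Granite 9, Ember 1, Forge 0. Forge has the fewest and is eliminated.
Round 2: Lumen 16, Kestrel 11, Granite 9, Ember 1. Ember has the fewest and is eliminated.
Round 3: Lumen 16, Kestrel 11, Granite 10. Granite has the fewest and is eliminated.
Round 4: Lumen 26, Kestrel 11. Lumen has a majority.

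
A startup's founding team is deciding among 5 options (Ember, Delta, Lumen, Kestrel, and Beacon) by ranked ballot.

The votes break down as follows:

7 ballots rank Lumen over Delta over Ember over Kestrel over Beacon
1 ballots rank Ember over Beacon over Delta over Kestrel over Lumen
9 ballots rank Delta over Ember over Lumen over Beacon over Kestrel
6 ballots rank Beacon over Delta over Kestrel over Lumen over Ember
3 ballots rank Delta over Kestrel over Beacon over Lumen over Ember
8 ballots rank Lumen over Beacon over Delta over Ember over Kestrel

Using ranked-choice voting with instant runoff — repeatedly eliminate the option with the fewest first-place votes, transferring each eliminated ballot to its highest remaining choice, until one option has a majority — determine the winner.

Round 1: Lumen 15, Delta 12, Beacon 6, Ember 1, Kestrel 0. Kestrel has the fewest and is eliminated.
Round 2: Lumen 15, Delta 12, Beacon 6, Ember 1. Ember has the fewest and is eliminated.
Round 3: Lumen 15, Delta 12, Beacon 7. Beacon has the fewest and is eliminated.
Round 4: Delta 19, Lumen 15. Delta has a majority.

Delta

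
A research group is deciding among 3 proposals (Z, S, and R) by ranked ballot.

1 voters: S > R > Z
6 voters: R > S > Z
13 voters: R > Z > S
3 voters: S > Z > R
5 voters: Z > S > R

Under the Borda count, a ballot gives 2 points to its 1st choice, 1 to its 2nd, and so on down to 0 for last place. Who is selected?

Borda scores:
  Z: 0 + 6·0 + 13·1 + 3·1 + 5·2 = 26
  S: 2 + 6·1 + 13·0 + 3·2 + 5·1 = 19
  R: 1 + 6·2 + 13·2 + 3·0 + 5·0 = 39
R has the highest total.

R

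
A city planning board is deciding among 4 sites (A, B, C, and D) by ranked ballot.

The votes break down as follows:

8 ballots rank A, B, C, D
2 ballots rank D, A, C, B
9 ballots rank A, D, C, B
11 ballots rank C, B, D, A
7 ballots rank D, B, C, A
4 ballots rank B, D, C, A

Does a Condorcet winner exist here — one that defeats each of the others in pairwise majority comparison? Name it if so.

Head-to-head results (41 voters total):
A vs B: B wins 22–19.
A vs C: C wins 22–19.
A vs D: D wins 24–17.
B vs C: C wins 22–19.
B vs D: B wins 23–18.
C vs D: D wins 22–19.
No candidate beats all others: B beats D beats C beats B, a majority cycle.

There is no Condorcet winner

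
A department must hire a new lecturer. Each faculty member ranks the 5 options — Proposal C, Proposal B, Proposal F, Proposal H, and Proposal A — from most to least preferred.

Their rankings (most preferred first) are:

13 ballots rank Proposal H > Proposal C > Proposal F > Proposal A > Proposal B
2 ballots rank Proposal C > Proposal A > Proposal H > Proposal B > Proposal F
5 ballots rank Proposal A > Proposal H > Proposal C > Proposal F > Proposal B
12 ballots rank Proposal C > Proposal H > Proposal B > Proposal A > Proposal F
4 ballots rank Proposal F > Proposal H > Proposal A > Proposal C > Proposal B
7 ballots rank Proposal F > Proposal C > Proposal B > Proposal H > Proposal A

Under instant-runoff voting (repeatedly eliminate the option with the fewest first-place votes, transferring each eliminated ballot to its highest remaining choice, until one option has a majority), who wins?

Proposal H

Round 1: Proposal C 14, Proposal H 13, Proposal F 11, Proposal A 5, Proposal B 0. Proposal B has the fewest and is eliminated.
Round 2: Proposal C 14, Proposal H 13, Proposal F 11, Proposal A 5. Proposal A has the fewest and is eliminated.
Round 3: Proposal H 18, Proposal C 14, Proposal F 11. Proposal F has the fewest and is eliminated.
Round 4: Proposal H 22, Proposal C 21. Proposal H has a majority.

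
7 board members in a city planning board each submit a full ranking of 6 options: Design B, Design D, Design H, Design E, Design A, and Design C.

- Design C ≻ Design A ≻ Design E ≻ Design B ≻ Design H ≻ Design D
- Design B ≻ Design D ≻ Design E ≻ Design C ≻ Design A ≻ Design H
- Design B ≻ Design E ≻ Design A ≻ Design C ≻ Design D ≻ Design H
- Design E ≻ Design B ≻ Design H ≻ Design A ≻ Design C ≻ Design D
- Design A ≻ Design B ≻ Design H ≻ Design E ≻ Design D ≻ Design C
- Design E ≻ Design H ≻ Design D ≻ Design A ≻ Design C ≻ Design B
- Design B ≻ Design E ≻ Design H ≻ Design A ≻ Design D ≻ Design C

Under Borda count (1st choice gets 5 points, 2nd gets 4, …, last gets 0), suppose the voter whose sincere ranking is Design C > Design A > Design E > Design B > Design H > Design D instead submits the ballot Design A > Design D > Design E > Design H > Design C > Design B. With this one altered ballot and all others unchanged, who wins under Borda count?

Design E

Borda totals with the altered ballot: Design B 23, Design D 14, Design H 15, Design E 26, Design A 20, Design C 7.
The winner is unchanged: still Design E.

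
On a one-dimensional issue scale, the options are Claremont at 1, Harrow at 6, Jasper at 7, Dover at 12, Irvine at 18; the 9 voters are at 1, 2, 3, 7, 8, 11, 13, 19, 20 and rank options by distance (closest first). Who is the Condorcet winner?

Jasper

With single-peaked preferences on a line, the Condorcet winner is the candidate closest to the median voter.
The median voter (position 8) is closest to Jasper at 7.
Check: Jasper vs Irvine — voters closer to Jasper: 6 of 9.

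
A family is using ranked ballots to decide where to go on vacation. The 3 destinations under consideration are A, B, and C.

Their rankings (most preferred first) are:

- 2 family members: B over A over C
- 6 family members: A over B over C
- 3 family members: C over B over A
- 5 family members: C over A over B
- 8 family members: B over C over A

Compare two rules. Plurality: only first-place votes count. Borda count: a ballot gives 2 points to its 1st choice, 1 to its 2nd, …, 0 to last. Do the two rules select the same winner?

Plurality first-place counts: A 6, B 10, C 8 → B.
Borda totals: A 19, B 29, C 24 → B.
The two rules agree on B.

Yes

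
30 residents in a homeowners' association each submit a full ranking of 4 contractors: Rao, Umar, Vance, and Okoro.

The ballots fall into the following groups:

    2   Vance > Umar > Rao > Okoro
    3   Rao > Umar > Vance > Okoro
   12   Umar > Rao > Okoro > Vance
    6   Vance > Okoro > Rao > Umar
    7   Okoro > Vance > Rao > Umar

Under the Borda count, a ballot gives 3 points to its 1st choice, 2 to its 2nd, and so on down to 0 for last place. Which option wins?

Borda scores:
  Rao: 2·1 + 3·3 + 12·2 + 6·1 + 7·1 = 48
  Umar: 2·2 + 3·2 + 12·3 + 6·0 + 7·0 = 46
  Vance: 2·3 + 3·1 + 12·0 + 6·3 + 7·2 = 41
  Okoro: 2·0 + 3·0 + 12·1 + 6·2 + 7·3 = 45
Rao has the highest total.

Rao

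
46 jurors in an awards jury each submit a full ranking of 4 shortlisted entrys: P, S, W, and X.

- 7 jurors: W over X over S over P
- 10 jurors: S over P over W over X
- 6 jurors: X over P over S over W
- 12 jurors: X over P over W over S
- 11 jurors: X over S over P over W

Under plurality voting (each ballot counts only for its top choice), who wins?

First-place vote totals:
  P: 0
  S: 10
  W: 7
  X: 29
X has the most first-place votes.

X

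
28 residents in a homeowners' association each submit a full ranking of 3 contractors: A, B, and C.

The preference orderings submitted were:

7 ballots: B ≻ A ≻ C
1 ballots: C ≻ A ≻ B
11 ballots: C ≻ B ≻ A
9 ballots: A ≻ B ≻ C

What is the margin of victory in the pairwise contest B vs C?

Ballots ranking B above C: 7+9 = 16.
Ballots ranking C above B: 1+11 = 12.
B wins 16–12, a margin of 4.

4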